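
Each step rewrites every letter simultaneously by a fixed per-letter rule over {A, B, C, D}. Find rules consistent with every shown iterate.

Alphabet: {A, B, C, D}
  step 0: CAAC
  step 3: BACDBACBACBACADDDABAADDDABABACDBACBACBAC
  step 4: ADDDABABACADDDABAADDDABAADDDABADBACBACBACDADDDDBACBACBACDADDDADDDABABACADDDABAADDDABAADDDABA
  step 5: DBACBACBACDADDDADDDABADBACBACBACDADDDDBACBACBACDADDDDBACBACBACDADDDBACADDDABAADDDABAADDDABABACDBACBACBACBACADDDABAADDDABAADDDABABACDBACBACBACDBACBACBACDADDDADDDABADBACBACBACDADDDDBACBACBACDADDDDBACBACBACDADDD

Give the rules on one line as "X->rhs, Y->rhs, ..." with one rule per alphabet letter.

A->D, B->ADD, C->ABA, D->BAC

  step 4 ⇒ step 5: ADDDABABACADDDABAADDDABAADDDABADBACBACBACDADDDDBACBACBACDADDDADDDABABACADDDABAADDDABAADDDABA ⇒ D·BAC·BAC·BAC·D·ADD·D·ADD·D·ABA·D·BAC·BAC·BAC·D·ADD·D·D·BAC·BAC·BAC·D·ADD·D·D·BAC·BAC·BAC·D·ADD·D·BAC·ADD·D·ABA·ADD·D·ABA·ADD·D·ABA·BAC·D·BAC·BAC·BAC·BAC·ADD·D·ABA·ADD·D·ABA·ADD·D·ABA·BAC·D·BAC·BAC·BAC·D·BAC·BAC·BAC·D·ADD·D·ADD·D·ABA·D·BAC·BAC·BAC·D·ADD·D·D·BAC·BAC·BAC·D·ADD·D·D·BAC·BAC·BAC·D·ADD·D
    A ↦ D
    B ↦ ADD
    C ↦ ABA
    D ↦ BAC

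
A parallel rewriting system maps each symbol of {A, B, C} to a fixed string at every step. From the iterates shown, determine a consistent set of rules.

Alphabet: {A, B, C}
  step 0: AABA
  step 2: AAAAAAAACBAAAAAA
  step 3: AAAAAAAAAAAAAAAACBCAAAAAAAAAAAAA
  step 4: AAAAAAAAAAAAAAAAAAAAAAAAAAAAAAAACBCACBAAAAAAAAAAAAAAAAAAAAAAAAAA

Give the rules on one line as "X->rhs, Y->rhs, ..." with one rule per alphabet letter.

  step 3 ⇒ step 4: AAAAAAAAAAAAAAAACBCAAAAAAAAAAAAA ⇒ AA·AA·AA·AA·AA·AA·AA·AA·AA·AA·AA·AA·AA·AA·AA·AA·CB·CA·CB·AA·AA·AA·AA·AA·AA·AA·AA·AA·AA·AA·AA·AA
    A ↦ AA
    B ↦ CA
    C ↦ CB

A->AA, B->CA, C->CB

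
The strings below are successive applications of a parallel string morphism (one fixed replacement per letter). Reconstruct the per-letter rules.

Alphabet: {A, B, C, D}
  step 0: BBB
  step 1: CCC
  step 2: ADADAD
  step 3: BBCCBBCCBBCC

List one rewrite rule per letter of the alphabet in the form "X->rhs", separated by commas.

A->BB, B->C, C->AD, D->CC

  step 2 ⇒ step 3: ADADAD ⇒ BB·CC·BB·CC·BB·CC
    A ↦ BB
    D ↦ CC
  step 0 ⇒ step 1: BBB ⇒ C·C·C
    B ↦ C
  step 1 ⇒ step 2: CCC ⇒ AD·AD·AD
    C ↦ AD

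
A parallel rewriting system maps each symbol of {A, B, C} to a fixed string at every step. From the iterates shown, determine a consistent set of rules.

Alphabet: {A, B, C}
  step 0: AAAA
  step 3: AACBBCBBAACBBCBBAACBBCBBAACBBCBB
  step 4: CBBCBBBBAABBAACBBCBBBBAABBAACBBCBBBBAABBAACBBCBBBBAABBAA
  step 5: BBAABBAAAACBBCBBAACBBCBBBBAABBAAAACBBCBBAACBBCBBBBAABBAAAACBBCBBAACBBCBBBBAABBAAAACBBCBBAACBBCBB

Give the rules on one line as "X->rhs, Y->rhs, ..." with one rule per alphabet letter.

A->CBB, B->A, C->BB

  step 4 ⇒ step 5: CBBCBBBBAABBAACBBCBBBBAABBAACBBCBBBBAABBAACBBCBBBBAABBAA ⇒ BB·A·A·BB·A·A·A·A·CBB·CBB·A·A·CBB·CBB·BB·A·A·BB·A·A·A·A·CBB·CBB·A·A·CBB·CBB·BB·A·A·BB·A·A·A·A·CBB·CBB·A·A·CBB·CBB·BB·A·A·BB·A·A·A·A·CBB·CBB·A·A·CBB·CBB
    A ↦ CBB
    B ↦ A
    C ↦ BB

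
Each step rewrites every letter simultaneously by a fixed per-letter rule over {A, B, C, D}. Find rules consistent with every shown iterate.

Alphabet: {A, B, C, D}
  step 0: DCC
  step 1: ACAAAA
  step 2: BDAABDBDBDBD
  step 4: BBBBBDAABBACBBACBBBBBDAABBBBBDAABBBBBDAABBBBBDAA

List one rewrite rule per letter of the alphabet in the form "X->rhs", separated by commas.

  step 1 ⇒ step 2: ACAAAA ⇒ BD·AA·BD·BD·BD·BD
    A ↦ BD
    C ↦ AA
    B ↦ BB  (constrained at step 2)
  step 0 ⇒ step 1: DCC ⇒ AC·AA·AA
    D ↦ AC

A->BD, B->BB, C->AA, D->AC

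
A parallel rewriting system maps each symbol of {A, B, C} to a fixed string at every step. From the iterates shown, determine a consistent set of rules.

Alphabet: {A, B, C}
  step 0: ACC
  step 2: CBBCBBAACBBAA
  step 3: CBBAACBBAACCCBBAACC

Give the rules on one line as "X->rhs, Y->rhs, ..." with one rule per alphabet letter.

A->C, B->A, C->CBB

  step 2 ⇒ step 3: CBBCBBAACBBAA ⇒ CBB·A·A·CBB·A·A·C·C·CBB·A·A·C·C
    A ↦ C
    B ↦ A
    C ↦ CBB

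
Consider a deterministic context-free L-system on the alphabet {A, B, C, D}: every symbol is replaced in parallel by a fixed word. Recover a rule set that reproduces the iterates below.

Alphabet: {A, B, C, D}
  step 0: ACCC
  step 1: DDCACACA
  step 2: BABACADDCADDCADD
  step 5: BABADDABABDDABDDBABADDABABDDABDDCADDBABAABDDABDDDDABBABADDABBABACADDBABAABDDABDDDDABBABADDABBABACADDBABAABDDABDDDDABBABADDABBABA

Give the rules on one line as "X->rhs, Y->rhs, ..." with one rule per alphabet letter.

A->DD, B->AB, C->CA, D->BA

  step 1 ⇒ step 2: DDCACACA ⇒ BA·BA·CA·DD·CA·DD·CA·DD
    A ↦ DD
    C ↦ CA
    D ↦ BA
    B ↦ AB  (constrained at step 2)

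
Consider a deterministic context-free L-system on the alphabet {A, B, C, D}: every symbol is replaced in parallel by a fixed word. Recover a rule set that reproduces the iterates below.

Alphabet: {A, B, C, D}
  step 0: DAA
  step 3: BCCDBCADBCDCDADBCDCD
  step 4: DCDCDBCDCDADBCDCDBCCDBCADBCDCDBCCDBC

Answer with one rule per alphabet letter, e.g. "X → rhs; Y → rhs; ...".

  step 3 ⇒ step 4: BCCDBCADBCDCDADBCDCD ⇒ D·CD·CD·BC·D·CD·AD·BC·D·CD·BC·CD·BC·AD·BC·D·CD·BC·CD·BC
    A ↦ AD
    B ↦ D
    C ↦ CD
    D ↦ BC

A->AD, B->D, C->CD, D->BC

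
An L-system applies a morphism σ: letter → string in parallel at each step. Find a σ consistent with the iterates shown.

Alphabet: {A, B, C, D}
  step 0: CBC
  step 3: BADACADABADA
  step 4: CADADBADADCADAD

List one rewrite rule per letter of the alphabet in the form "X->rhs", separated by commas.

A->D, B->CA, C->BA, D->A

  step 3 ⇒ step 4: BADACADABADA ⇒ CA·D·A·D·BA·D·A·D·CA·D·A·D
    A ↦ D
    B ↦ CA
    C ↦ BA
    D ↦ A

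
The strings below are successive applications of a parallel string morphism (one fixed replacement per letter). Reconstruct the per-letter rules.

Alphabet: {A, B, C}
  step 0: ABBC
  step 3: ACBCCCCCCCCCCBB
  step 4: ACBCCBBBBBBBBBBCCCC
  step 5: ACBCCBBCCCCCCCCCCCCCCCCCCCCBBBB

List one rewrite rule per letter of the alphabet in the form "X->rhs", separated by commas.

  step 4 ⇒ step 5: ACBCCBBBBBBBBBBCCCC ⇒ AC·B·CC·B·B·CC·CC·CC·CC·CC·CC·CC·CC·CC·CC·B·B·B·B
    A ↦ AC
    B ↦ CC
    C ↦ B

A->AC, B->CC, C->B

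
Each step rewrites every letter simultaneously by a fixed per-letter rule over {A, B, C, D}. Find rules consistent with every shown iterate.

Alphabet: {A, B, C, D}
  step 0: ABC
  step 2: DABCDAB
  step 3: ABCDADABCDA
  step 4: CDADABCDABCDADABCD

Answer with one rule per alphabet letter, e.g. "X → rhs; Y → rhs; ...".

A->CD, B->A, C->D, D->AB

  step 3 ⇒ step 4: ABCDADABCDA ⇒ CD·A·D·AB·CD·AB·CD·A·D·AB·CD
    A ↦ CD
    B ↦ A
    C ↦ D
    D ↦ AB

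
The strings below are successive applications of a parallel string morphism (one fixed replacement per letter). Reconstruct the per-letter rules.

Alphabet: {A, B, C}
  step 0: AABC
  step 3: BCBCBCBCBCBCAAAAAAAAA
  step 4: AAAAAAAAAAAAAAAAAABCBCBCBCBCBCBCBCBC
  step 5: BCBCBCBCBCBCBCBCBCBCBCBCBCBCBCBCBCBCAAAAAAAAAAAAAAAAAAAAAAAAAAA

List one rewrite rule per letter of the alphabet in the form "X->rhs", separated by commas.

  step 4 ⇒ step 5: AAAAAAAAAAAAAAAAAABCBCBCBCBCBCBCBCBC ⇒ BC·BC·BC·BC·BC·BC·BC·BC·BC·BC·BC·BC·BC·BC·BC·BC·BC·BC·A·AA·A·AA·A·AA·A·AA·A·AA·A·AA·A·AA·A·AA·A·AA
    A ↦ BC
    B ↦ A
    C ↦ AA

A->BC, B->A, C->AA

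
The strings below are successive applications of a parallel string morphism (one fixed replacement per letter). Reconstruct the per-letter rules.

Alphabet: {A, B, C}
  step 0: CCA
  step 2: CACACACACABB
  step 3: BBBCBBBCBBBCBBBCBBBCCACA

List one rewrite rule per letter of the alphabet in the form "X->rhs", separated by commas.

A->BC, B->CA, C->BB

  step 2 ⇒ step 3: CACACACACABB ⇒ BB·BC·BB·BC·BB·BC·BB·BC·BB·BC·CA·CA
    A ↦ BC
    B ↦ CA
    C ↦ BB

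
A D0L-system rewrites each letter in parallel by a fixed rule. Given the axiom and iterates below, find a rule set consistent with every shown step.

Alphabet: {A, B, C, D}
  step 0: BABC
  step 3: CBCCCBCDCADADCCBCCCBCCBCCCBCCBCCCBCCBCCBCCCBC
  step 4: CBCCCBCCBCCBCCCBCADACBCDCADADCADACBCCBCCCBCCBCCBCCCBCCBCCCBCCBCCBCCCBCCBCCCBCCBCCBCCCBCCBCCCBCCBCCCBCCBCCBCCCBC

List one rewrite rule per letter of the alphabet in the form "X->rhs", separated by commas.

A->DC, B->C, C->CBC, D->ADA

  step 3 ⇒ step 4: CBCCCBCDCADADCCBCCCBCCBCCCBCCBCCCBCCBCCBCCCBC ⇒ CBC·C·CBC·CBC·CBC·C·CBC·ADA·CBC·DC·ADA·DC·ADA·CBC·CBC·C·CBC·CBC·CBC·C·CBC·CBC·C·CBC·CBC·CBC·C·CBC·CBC·C·CBC·CBC·CBC·C·CBC·CBC·C·CBC·CBC·C·CBC·CBC·CBC·C·CBC
    A ↦ DC
    B ↦ C
    C ↦ CBC
    D ↦ ADA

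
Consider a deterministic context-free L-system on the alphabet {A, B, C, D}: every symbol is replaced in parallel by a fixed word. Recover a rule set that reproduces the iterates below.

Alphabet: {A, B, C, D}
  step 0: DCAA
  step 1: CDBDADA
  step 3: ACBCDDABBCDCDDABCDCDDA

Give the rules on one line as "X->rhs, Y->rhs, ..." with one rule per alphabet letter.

  step 0 ⇒ step 1: DCAA ⇒ CD·B·DA·DA
    A ↦ DA
    C ↦ B
    D ↦ CD
    B ↦ AC  (constrained at step 1)

A->DA, B->AC, C->B, D->CD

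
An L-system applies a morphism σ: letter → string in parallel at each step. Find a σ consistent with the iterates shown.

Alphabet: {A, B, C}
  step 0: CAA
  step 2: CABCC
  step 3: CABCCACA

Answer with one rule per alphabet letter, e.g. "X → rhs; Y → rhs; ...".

  step 2 ⇒ step 3: CABCC ⇒ CA·B·C·CA·CA
    A ↦ B
    B ↦ C
    C ↦ CA

A->B, B->C, C->CA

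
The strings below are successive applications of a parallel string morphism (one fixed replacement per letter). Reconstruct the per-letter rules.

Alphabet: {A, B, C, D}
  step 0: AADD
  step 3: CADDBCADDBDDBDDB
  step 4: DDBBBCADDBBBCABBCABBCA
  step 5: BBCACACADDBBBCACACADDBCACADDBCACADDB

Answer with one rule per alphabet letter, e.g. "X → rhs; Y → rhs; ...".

A->DB, B->CA, C->D, D->B

  step 4 ⇒ step 5: DDBBBCADDBBBCABBCABBCA ⇒ B·B·CA·CA·CA·D·DB·B·B·CA·CA·CA·D·DB·CA·CA·D·DB·CA·CA·D·DB
    A ↦ DB
    B ↦ CA
    C ↦ D
    D ↦ B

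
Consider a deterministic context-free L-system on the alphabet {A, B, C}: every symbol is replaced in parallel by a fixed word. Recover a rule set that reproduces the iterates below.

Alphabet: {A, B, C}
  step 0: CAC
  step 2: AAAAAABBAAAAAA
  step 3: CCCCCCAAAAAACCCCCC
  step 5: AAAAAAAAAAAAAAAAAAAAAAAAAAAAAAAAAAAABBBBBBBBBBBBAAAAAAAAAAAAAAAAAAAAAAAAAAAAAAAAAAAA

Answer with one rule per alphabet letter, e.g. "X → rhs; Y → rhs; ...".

  step 2 ⇒ step 3: AAAAAABBAAAAAA ⇒ C·C·C·C·C·C·AAA·AAA·C·C·C·C·C·C
    A ↦ C
    B ↦ AAA
    C ↦ BB  (constrained at step 0)

A->C, B->AAA, C->BB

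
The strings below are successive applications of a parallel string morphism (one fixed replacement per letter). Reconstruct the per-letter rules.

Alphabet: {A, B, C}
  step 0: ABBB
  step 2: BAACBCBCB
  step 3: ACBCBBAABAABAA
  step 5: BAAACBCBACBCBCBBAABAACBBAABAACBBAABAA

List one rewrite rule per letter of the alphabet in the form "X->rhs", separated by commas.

  step 2 ⇒ step 3: BAACBCBCB ⇒ A·CB·CB·BA·A·BA·A·BA·A
    A ↦ CB
    B ↦ A
    C ↦ BA

A->CB, B->A, C->BA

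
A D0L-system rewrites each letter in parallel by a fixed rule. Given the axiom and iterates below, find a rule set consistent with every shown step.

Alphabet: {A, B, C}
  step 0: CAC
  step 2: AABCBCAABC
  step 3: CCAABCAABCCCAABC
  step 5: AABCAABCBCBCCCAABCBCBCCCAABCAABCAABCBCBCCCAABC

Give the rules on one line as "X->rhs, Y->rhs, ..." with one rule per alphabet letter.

  step 2 ⇒ step 3: AABCBCAABC ⇒ C·C·AA·BC·AA·BC·C·C·AA·BC
    A ↦ C
    B ↦ AA
    C ↦ BC

A->C, B->AA, C->BC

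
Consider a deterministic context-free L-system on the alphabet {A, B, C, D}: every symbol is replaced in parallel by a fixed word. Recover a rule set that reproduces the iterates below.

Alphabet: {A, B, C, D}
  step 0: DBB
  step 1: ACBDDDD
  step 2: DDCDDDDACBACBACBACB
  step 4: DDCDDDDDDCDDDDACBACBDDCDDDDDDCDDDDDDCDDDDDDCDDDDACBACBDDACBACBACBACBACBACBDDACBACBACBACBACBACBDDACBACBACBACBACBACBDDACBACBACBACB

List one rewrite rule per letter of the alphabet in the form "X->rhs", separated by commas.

  step 1 ⇒ step 2: ACBDDDD ⇒ DDC·DD·DD·ACB·ACB·ACB·ACB
    A ↦ DDC
    B ↦ DD
    C ↦ DD
    D ↦ ACB

A->DDC, B->DD, C->DD, D->ACB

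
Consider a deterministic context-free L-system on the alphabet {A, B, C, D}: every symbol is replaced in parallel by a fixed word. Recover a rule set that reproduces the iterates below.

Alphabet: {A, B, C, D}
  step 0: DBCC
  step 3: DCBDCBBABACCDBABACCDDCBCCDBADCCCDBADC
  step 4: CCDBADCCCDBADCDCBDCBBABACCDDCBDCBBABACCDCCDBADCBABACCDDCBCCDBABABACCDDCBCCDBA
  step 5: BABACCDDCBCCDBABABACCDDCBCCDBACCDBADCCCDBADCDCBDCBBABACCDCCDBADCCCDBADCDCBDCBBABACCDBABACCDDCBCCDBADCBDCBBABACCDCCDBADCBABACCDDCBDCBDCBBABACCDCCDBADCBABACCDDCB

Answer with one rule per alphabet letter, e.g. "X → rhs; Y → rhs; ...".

A->B, B->DC, C->BA, D->CCD

  step 4 ⇒ step 5: CCDBADCCCDBADCDCBDCBBABACCDDCBDCBBABACCDCCDBADCBABACCDDCBCCDBABABACCDDCBCCDBA ⇒ BA·BA·CCD·DC·B·CCD·BA·BA·BA·CCD·DC·B·CCD·BA·CCD·BA·DC·CCD·BA·DC·DC·B·DC·B·BA·BA·CCD·CCD·BA·DC·CCD·BA·DC·DC·B·DC·B·BA·BA·CCD·BA·BA·CCD·DC·B·CCD·BA·DC·B·DC·B·BA·BA·CCD·CCD·BA·DC·BA·BA·CCD·DC·B·DC·B·DC·B·BA·BA·CCD·CCD·BA·DC·BA·BA·CCD·DC·B
    A ↦ B
    B ↦ DC
    C ↦ BA
    D ↦ CCD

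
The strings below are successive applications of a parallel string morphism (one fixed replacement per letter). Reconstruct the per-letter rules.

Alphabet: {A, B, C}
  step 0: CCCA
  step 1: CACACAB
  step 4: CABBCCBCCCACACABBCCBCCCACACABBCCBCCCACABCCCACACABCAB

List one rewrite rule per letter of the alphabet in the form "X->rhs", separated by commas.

  step 0 ⇒ step 1: CCCA ⇒ CA·CA·CA·B
    A ↦ B
    C ↦ CA
    B ↦ BCC  (constrained at step 1)

A->B, B->BCC, C->CA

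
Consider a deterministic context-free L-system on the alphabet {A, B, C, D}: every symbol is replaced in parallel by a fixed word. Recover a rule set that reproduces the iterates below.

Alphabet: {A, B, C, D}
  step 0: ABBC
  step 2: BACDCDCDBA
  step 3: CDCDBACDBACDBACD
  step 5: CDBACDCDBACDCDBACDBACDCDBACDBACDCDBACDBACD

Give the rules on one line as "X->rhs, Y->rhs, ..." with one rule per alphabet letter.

A->D, B->C, C->CD, D->BA

  step 2 ⇒ step 3: BACDCDCDBA ⇒ C·D·CD·BA·CD·BA·CD·BA·C·D
    A ↦ D
    B ↦ C
    C ↦ CD
    D ↦ BA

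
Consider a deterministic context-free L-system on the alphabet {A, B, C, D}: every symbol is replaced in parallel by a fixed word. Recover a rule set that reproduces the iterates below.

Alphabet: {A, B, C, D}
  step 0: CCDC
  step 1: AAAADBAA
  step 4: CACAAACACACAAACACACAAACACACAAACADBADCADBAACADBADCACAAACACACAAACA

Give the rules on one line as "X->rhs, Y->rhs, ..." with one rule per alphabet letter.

A->CA, B->AD, C->AA, D->DB

  step 0 ⇒ step 1: CCDC ⇒ AA·AA·DB·AA
    C ↦ AA
    D ↦ DB
    A ↦ CA  (constrained at step 1)
    B ↦ AD  (constrained at step 1)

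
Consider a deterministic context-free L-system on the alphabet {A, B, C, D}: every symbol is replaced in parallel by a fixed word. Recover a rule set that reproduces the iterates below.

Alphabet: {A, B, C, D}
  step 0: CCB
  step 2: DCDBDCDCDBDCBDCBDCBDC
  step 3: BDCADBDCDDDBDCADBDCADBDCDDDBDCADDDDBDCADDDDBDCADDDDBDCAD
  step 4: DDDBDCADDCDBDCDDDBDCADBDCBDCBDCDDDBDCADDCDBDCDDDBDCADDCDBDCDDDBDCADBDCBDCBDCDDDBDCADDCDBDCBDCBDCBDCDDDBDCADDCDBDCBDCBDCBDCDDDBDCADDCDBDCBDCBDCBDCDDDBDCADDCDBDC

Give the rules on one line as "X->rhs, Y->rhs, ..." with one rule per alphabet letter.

  step 3 ⇒ step 4: BDCADBDCDDDBDCADBDCADBDCDDDBDCADDDDBDCADDDDBDCADDDDBDCAD ⇒ DDD·BDC·AD·DCD·BDC·DDD·BDC·AD·BDC·BDC·BDC·DDD·BDC·AD·DCD·BDC·DDD·BDC·AD·DCD·BDC·DDD·BDC·AD·BDC·BDC·BDC·DDD·BDC·AD·DCD·BDC·BDC·BDC·BDC·DDD·BDC·AD·DCD·BDC·BDC·BDC·BDC·DDD·BDC·AD·DCD·BDC·BDC·BDC·BDC·DDD·BDC·AD·DCD·BDC
    A ↦ DCD
    B ↦ DDD
    C ↦ AD
    D ↦ BDC

A->DCD, B->DDD, C->AD, D->BDC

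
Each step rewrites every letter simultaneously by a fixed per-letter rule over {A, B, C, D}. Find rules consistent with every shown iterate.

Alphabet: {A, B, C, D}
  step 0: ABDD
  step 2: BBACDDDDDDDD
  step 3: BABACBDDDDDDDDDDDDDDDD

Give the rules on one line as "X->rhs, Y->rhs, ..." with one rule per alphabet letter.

  step 2 ⇒ step 3: BBACDDDDDDDD ⇒ BA·BA·C·B·DD·DD·DD·DD·DD·DD·DD·DD
    A ↦ C
    B ↦ BA
    C ↦ B
    D ↦ DD

A->C, B->BA, C->B, D->DD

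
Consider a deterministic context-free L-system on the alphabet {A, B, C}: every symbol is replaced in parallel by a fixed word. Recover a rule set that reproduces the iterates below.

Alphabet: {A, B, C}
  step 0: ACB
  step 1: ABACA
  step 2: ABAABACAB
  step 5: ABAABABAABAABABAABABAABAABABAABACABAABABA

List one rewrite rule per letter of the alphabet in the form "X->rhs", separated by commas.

  step 1 ⇒ step 2: ABACA ⇒ AB·A·AB·AC·AB
    A ↦ AB
    B ↦ A
    C ↦ AC

A->AB, B->A, C->AC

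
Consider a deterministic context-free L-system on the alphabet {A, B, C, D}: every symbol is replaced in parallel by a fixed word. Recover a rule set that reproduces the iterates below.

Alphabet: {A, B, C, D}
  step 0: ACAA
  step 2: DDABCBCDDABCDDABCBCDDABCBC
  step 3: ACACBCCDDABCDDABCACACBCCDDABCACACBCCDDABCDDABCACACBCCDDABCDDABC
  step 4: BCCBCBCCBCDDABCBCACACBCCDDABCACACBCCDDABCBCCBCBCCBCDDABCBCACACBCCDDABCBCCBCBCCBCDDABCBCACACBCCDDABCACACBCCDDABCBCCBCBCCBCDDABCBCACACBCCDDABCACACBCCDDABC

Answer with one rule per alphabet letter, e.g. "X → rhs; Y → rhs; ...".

  step 3 ⇒ step 4: ACACBCCDDABCDDABCACACBCCDDABCACACBCCDDABCDDABCACACBCCDDABCDDABC ⇒ BCC·BC·BCC·BC·DDA·BC·BC·AC·AC·BCC·DDA·BC·AC·AC·BCC·DDA·BC·BCC·BC·BCC·BC·DDA·BC·BC·AC·AC·BCC·DDA·BC·BCC·BC·BCC·BC·DDA·BC·BC·AC·AC·BCC·DDA·BC·AC·AC·BCC·DDA·BC·BCC·BC·BCC·BC·DDA·BC·BC·AC·AC·BCC·DDA·BC·AC·AC·BCC·DDA·BC
    A ↦ BCC
    B ↦ DDA
    C ↦ BC
    D ↦ AC

A->BCC, B->DDA, C->BC, D->AC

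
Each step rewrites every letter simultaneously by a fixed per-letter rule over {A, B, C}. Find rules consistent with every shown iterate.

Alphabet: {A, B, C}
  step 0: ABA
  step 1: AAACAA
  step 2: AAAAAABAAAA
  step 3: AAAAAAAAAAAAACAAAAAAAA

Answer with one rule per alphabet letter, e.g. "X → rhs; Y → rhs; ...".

A->AA, B->AC, C->B

  step 2 ⇒ step 3: AAAAAABAAAA ⇒ AA·AA·AA·AA·AA·AA·AC·AA·AA·AA·AA
    A ↦ AA
    B ↦ AC
  step 1 ⇒ step 2: AAACAA ⇒ AA·AA·AA·B·AA·AA
    C ↦ B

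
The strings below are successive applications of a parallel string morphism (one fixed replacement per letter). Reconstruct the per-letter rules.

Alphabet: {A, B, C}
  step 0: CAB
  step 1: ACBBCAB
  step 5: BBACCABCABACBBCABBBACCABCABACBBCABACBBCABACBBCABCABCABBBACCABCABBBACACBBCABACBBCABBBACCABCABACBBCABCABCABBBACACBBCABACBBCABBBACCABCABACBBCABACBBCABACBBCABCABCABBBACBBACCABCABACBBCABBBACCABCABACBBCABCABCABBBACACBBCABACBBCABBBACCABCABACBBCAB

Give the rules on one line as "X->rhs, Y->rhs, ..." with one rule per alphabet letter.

A->BB, B->CAB, C->AC

  step 0 ⇒ step 1: CAB ⇒ AC·BB·CAB
    A ↦ BB
    B ↦ CAB
    C ↦ AC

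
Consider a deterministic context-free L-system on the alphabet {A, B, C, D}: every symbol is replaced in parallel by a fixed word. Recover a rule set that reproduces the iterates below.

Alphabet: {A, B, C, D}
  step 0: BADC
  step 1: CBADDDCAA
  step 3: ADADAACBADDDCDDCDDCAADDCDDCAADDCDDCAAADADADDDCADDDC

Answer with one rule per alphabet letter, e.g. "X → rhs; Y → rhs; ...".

A->AD, B->CB, C->AA, D->DDC

  step 0 ⇒ step 1: BADC ⇒ CB·AD·DDC·AA
    A ↦ AD
    B ↦ CB
    C ↦ AA
    D ↦ DDC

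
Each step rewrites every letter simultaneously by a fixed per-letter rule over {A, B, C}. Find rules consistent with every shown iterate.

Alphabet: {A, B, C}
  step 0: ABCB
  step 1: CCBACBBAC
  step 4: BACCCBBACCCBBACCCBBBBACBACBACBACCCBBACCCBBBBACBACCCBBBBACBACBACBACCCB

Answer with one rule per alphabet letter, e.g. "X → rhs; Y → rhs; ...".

A->CC, B->BAC, C->B

  step 0 ⇒ step 1: ABCB ⇒ CC·BAC·B·BAC
    A ↦ CC
    B ↦ BAC
    C ↦ B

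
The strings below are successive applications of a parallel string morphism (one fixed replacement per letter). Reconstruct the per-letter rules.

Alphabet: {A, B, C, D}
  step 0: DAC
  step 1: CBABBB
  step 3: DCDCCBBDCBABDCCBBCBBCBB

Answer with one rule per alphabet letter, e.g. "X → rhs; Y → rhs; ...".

  step 0 ⇒ step 1: DAC ⇒ C·BAB·BB
    A ↦ BAB
    C ↦ BB
    D ↦ C
    B ↦ DC  (constrained at step 1)

A->BAB, B->DC, C->BB, D->C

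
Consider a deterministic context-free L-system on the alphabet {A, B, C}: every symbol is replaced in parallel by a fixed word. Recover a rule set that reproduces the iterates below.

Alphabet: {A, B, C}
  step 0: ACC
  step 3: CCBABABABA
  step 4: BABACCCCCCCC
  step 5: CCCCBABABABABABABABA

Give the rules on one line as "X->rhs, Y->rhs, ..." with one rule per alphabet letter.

A->C, B->C, C->BA

  step 4 ⇒ step 5: BABACCCCCCCC ⇒ C·C·C·C·BA·BA·BA·BA·BA·BA·BA·BA
    A ↦ C
    B ↦ C
    C ↦ BA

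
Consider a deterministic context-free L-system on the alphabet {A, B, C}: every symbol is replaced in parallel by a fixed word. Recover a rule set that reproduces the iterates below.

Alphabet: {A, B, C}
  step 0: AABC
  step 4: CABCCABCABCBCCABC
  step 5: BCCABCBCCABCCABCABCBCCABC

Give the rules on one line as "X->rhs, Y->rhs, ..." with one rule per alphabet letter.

A->C, B->A, C->BC

  step 4 ⇒ step 5: CABCCABCABCBCCABC ⇒ BC·C·A·BC·BC·C·A·BC·C·A·BC·A·BC·BC·C·A·BC
    A ↦ C
    B ↦ A
    C ↦ BC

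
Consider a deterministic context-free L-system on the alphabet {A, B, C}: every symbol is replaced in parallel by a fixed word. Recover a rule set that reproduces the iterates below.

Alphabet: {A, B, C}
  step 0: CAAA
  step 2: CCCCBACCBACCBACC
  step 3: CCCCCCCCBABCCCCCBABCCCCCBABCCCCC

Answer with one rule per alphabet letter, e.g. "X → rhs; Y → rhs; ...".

  step 2 ⇒ step 3: CCCCBACCBACCBACC ⇒ CC·CC·CC·CC·BA·BC·CC·CC·BA·BC·CC·CC·BA·BC·CC·CC
    A ↦ BC
    B ↦ BA
    C ↦ CC

A->BC, B->BA, C->CC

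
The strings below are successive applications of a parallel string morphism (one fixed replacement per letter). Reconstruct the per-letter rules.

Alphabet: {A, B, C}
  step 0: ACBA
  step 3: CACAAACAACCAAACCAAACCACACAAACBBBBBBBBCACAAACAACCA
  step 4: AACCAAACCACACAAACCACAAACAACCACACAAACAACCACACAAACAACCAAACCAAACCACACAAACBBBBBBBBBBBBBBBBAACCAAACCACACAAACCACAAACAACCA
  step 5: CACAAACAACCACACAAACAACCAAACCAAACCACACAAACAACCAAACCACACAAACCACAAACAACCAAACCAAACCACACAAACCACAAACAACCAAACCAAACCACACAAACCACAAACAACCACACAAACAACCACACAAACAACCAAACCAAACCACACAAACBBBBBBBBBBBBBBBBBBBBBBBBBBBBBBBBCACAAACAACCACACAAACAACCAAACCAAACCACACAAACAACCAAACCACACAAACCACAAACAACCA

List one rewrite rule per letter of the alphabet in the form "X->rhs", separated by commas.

  step 4 ⇒ step 5: AACCAAACCACACAAACCACAAACAACCACACAAACAACCACACAAACAACCAAACCAAACCACACAAACBBBBBBBBBBBBBBBBAACCAAACCACACAAACCACAAACAACCA ⇒ CA·CA·AAC·AAC·CA·CA·CA·AAC·AAC·CA·AAC·CA·AAC·CA·CA·CA·AAC·AAC·CA·AAC·CA·CA·CA·AAC·CA·CA·AAC·AAC·CA·AAC·CA·AAC·CA·CA·CA·AAC·CA·CA·AAC·AAC·CA·AAC·CA·AAC·CA·CA·CA·AAC·CA·CA·AAC·AAC·CA·CA·CA·AAC·AAC·CA·CA·CA·AAC·AAC·CA·AAC·CA·AAC·CA·CA·CA·AAC·BB·BB·BB·BB·BB·BB·BB·BB·BB·BB·BB·BB·BB·BB·BB·BB·CA·CA·AAC·AAC·CA·CA·CA·AAC·AAC·CA·AAC·CA·AAC·CA·CA·CA·AAC·AAC·CA·AAC·CA·CA·CA·AAC·CA·CA·AAC·AAC·CA
    A ↦ CA
    B ↦ BB
    C ↦ AAC

A->CA, B->BB, C->AAC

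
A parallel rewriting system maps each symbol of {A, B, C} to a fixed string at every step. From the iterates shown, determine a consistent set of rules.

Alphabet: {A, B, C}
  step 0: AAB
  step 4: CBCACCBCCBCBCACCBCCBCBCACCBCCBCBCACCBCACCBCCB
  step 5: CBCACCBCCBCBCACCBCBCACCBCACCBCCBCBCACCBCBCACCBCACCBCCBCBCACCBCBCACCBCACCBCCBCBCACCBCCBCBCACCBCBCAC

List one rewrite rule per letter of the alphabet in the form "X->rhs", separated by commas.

  step 4 ⇒ step 5: CBCACCBCCBCBCACCBCCBCBCACCBCCBCBCACCBCACCBCCB ⇒ CB·CAC·CB·C·CB·CB·CAC·CB·CB·CAC·CB·CAC·CB·C·CB·CB·CAC·CB·CB·CAC·CB·CAC·CB·C·CB·CB·CAC·CB·CB·CAC·CB·CAC·CB·C·CB·CB·CAC·CB·C·CB·CB·CAC·CB·CB·CAC
    A ↦ C
    B ↦ CAC
    C ↦ CB

A->C, B->CAC, C->CB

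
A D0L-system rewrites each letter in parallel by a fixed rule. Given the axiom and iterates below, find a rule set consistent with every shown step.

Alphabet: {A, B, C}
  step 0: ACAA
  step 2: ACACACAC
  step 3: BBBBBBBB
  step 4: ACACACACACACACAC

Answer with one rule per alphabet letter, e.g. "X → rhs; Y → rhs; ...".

A->B, B->AC, C->B

  step 3 ⇒ step 4: BBBBBBBB ⇒ AC·AC·AC·AC·AC·AC·AC·AC
    B ↦ AC
  step 2 ⇒ step 3: ACACACAC ⇒ B·B·B·B·B·B·B·B
    A ↦ B
  step 2 ⇒ step 3: ACACACAC ⇒ B·B·B·B·B·B·B·B
    C ↦ B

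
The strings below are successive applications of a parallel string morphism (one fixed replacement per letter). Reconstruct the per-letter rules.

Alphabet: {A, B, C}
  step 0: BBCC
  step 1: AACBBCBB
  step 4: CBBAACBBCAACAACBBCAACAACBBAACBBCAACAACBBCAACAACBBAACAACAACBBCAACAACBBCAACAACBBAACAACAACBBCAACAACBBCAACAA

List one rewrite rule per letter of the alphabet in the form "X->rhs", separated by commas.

  step 0 ⇒ step 1: BBCC ⇒ A·A·CBB·CBB
    B ↦ A
    C ↦ CBB
    A ↦ CAA  (constrained at step 1)

A->CAA, B->A, C->CBB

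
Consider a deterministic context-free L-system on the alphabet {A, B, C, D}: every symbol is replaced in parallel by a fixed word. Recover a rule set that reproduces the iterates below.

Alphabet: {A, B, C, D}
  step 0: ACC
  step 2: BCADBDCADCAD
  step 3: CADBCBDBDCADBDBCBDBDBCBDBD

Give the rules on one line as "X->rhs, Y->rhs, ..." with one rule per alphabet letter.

A->CBD, B->CAD, C->B, D->BD

  step 2 ⇒ step 3: BCADBDCADCAD ⇒ CAD·B·CBD·BD·CAD·BD·B·CBD·BD·B·CBD·BD
    A ↦ CBD
    B ↦ CAD
    C ↦ B
    D ↦ BD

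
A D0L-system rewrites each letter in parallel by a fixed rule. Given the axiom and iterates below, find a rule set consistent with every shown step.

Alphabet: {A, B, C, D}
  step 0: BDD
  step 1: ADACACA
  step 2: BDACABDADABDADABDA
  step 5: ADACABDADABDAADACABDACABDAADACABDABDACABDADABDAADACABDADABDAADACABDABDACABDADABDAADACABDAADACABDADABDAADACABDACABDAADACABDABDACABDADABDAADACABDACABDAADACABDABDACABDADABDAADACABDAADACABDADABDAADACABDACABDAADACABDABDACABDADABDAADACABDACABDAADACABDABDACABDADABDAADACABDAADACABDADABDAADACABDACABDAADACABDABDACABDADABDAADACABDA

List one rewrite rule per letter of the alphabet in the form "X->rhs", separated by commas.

A->BDA, B->ADA, C->DA, D->CA

  step 1 ⇒ step 2: ADACACA ⇒ BDA·CA·BDA·DA·BDA·DA·BDA
    A ↦ BDA
    C ↦ DA
    D ↦ CA
  step 0 ⇒ step 1: BDD ⇒ ADA·CA·CA
    B ↦ ADA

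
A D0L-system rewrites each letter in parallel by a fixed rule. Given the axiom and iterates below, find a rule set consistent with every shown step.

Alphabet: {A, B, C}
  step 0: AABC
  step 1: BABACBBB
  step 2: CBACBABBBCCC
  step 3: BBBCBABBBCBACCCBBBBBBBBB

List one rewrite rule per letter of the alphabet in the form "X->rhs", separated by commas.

A->BA, B->C, C->BBB

  step 2 ⇒ step 3: CBACBABBBCCC ⇒ BBB·C·BA·BBB·C·BA·C·C·C·BBB·BBB·BBB
    A ↦ BA
    B ↦ C
    C ↦ BBB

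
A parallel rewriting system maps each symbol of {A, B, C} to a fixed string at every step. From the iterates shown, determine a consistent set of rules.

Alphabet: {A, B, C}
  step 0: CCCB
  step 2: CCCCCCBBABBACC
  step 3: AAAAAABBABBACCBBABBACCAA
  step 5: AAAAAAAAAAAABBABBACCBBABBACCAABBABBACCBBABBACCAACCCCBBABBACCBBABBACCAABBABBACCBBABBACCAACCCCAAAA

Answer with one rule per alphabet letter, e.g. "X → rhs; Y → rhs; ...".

A->CC, B->BBA, C->A

  step 2 ⇒ step 3: CCCCCCBBABBACC ⇒ A·A·A·A·A·A·BBA·BBA·CC·BBA·BBA·CC·A·A
    A ↦ CC
    B ↦ BBA
    C ↦ A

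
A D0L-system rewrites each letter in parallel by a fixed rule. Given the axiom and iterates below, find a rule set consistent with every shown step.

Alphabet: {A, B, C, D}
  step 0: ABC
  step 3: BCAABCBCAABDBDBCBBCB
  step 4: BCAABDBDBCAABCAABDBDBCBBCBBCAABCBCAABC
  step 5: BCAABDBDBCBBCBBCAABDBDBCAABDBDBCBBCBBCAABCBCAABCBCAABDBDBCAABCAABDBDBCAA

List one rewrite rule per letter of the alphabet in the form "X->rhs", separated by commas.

  step 4 ⇒ step 5: BCAABDBDBCAABCAABDBDBCBBCBBCAABCBCAABC ⇒ BC·AA·BD·BD·BC·B·BC·B·BC·AA·BD·BD·BC·AA·BD·BD·BC·B·BC·B·BC·AA·BC·BC·AA·BC·BC·AA·BD·BD·BC·AA·BC·AA·BD·BD·BC·AA
    A ↦ BD
    B ↦ BC
    C ↦ AA
    D ↦ B

A->BD, B->BC, C->AA, D->B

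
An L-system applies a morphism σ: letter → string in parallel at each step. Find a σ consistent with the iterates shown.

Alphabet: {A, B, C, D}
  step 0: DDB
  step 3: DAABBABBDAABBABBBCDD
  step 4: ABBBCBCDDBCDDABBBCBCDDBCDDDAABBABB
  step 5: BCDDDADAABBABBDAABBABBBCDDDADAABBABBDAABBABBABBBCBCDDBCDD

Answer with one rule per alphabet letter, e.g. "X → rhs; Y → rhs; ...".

  step 4 ⇒ step 5: ABBBCBCDDBCDDABBBCBCDDBCDDDAABBABB ⇒ BC·D·D·D·A·D·A·ABB·ABB·D·A·ABB·ABB·BC·D·D·D·A·D·A·ABB·ABB·D·A·ABB·ABB·ABB·BC·BC·D·D·BC·D·D
    A ↦ BC
    B ↦ D
    C ↦ A
    D ↦ ABB

A->BC, B->D, C->A, D->ABB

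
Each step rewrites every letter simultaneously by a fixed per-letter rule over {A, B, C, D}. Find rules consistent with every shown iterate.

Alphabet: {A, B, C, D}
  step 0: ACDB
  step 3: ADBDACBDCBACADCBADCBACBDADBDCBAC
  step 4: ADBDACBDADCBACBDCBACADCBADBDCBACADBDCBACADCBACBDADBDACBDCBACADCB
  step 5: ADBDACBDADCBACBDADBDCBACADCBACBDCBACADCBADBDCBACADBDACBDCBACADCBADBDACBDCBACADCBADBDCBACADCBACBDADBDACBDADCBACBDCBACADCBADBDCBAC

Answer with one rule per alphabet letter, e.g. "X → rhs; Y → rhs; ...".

A->AD, B->AC, C->CB, D->BD

  step 4 ⇒ step 5: ADBDACBDADCBACBDCBACADCBADBDCBACADBDCBACADCBACBDADBDACBDCBACADCB ⇒ AD·BD·AC·BD·AD·CB·AC·BD·AD·BD·CB·AC·AD·CB·AC·BD·CB·AC·AD·CB·AD·BD·CB·AC·AD·BD·AC·BD·CB·AC·AD·CB·AD·BD·AC·BD·CB·AC·AD·CB·AD·BD·CB·AC·AD·CB·AC·BD·AD·BD·AC·BD·AD·CB·AC·BD·CB·AC·AD·CB·AD·BD·CB·AC
    A ↦ AD
    B ↦ AC
    C ↦ CB
    D ↦ BD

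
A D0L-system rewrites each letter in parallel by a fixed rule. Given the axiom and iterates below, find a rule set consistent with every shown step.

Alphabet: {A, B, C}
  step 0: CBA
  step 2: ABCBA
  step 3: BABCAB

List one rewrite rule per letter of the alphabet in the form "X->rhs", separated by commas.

  step 2 ⇒ step 3: ABCBA ⇒ B·A·BC·A·B
    A ↦ B
    B ↦ A
    C ↦ BC

A->B, B->A, C->BC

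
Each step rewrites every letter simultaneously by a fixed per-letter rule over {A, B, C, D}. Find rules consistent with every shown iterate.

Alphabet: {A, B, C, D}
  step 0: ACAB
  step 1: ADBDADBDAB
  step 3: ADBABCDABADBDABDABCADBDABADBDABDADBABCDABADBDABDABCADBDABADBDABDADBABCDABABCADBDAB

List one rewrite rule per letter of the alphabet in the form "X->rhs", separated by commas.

  step 0 ⇒ step 1: ACAB ⇒ ADB·D·ADB·DAB
    A ↦ ADB
    B ↦ DAB
    C ↦ D
    D ↦ ABC  (constrained at step 1)

A->ADB, B->DAB, C->D, D->ABC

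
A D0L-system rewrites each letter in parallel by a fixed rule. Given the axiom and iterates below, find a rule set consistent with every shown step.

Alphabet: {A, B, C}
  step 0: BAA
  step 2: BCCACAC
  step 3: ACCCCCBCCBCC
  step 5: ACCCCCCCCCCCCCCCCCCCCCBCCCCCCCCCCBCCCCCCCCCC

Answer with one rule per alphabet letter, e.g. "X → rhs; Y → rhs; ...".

A->B, B->AC, C->CC

  step 2 ⇒ step 3: BCCACAC ⇒ AC·CC·CC·B·CC·B·CC
    A ↦ B
    B ↦ AC
    C ↦ CC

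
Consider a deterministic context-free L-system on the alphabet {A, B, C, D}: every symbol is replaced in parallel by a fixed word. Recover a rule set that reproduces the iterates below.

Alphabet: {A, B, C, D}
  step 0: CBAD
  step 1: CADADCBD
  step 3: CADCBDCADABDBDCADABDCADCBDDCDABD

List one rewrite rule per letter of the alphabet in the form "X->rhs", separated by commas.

A->DC, B->DA, C->CA, D->BD

  step 0 ⇒ step 1: CBAD ⇒ CA·DA·DC·BD
    A ↦ DC
    B ↦ DA
    C ↦ CA
    D ↦ BD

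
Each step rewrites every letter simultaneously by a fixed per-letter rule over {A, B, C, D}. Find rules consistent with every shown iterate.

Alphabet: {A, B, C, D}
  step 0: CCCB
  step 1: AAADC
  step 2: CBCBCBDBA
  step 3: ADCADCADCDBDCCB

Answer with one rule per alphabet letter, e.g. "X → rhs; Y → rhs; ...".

A->CB, B->DC, C->A, D->DB

  step 2 ⇒ step 3: CBCBCBDBA ⇒ A·DC·A·DC·A·DC·DB·DC·CB
    A ↦ CB
    B ↦ DC
    C ↦ A
    D ↦ DB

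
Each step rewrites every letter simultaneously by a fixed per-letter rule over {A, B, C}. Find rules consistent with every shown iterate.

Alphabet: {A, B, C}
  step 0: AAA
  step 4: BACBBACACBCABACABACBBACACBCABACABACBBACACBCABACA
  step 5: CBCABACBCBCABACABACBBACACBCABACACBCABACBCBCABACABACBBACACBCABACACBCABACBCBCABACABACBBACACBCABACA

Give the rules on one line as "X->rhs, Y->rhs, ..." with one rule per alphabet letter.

A->CA, B->CB, C->BA

  step 4 ⇒ step 5: BACBBACACBCABACABACBBACACBCABACABACBBACACBCABACA ⇒ CB·CA·BA·CB·CB·CA·BA·CA·BA·CB·BA·CA·CB·CA·BA·CA·CB·CA·BA·CB·CB·CA·BA·CA·BA·CB·BA·CA·CB·CA·BA·CA·CB·CA·BA·CB·CB·CA·BA·CA·BA·CB·BA·CA·CB·CA·BA·CA
    A ↦ CA
    B ↦ CB
    C ↦ BA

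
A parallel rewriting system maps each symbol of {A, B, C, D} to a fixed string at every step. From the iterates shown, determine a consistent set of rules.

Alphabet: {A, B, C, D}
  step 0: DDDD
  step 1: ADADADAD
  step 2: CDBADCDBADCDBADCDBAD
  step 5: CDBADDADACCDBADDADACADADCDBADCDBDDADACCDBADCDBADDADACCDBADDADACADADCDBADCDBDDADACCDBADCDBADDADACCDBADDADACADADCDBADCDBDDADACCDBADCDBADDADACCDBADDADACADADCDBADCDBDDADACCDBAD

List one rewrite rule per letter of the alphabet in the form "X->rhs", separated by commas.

A->CDB, B->AC, C->D, D->AD

  step 1 ⇒ step 2: ADADADAD ⇒ CDB·AD·CDB·AD·CDB·AD·CDB·AD
    A ↦ CDB
    D ↦ AD
    B ↦ AC  (constrained at step 2)
    C ↦ D  (constrained at step 2)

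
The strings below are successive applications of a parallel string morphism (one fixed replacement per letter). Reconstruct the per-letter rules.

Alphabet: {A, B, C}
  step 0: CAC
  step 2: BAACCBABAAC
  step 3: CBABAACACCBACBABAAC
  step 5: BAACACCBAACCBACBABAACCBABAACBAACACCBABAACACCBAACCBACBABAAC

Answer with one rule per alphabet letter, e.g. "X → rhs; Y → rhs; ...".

A->BA, B->C, C->AC

  step 2 ⇒ step 3: BAACCBABAAC ⇒ C·BA·BA·AC·AC·C·BA·C·BA·BA·AC
    A ↦ BA
    B ↦ C
    C ↦ AC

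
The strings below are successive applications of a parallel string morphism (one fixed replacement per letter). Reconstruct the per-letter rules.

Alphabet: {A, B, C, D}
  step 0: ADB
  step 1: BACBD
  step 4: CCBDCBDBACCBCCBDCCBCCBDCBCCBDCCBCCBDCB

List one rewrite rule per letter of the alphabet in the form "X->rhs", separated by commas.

  step 0 ⇒ step 1: ADB ⇒ BA·CB·D
    A ↦ BA
    B ↦ D
    D ↦ CB
    C ↦ CCB  (constrained at step 1)

A->BA, B->D, C->CCB, D->CB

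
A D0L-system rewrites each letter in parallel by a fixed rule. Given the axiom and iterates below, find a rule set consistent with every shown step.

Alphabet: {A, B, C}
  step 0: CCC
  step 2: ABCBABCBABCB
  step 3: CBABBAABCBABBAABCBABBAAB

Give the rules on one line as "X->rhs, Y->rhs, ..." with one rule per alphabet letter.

A->CB, B->AB, C->BA

  step 2 ⇒ step 3: ABCBABCBABCB ⇒ CB·AB·BA·AB·CB·AB·BA·AB·CB·AB·BA·AB
    A ↦ CB
    B ↦ AB
    C ↦ BA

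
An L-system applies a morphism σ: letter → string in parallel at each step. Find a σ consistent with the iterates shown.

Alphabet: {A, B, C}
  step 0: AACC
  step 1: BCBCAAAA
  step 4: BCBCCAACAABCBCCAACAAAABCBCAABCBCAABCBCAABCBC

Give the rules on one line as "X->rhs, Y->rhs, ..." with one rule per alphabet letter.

A->BC, B->C, C->AA

  step 0 ⇒ step 1: AACC ⇒ BC·BC·AA·AA
    A ↦ BC
    C ↦ AA
    B ↦ C  (constrained at step 1)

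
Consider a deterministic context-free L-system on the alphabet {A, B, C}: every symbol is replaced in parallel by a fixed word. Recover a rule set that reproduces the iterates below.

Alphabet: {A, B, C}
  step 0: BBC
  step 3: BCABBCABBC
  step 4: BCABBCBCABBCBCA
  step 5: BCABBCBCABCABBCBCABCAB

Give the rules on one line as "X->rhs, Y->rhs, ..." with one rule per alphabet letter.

A->B, B->BC, C->A

  step 4 ⇒ step 5: BCABBCBCABBCBCA ⇒ BC·A·B·BC·BC·A·BC·A·B·BC·BC·A·BC·A·B
    A ↦ B
    B ↦ BC
    C ↦ A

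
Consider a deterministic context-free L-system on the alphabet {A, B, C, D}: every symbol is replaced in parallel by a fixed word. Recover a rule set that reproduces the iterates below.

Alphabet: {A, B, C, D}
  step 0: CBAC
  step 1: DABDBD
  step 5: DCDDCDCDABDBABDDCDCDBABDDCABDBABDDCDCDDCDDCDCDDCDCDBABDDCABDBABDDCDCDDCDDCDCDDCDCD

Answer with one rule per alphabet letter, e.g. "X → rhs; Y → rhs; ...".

  step 0 ⇒ step 1: CBAC ⇒ D·ABD·B·D
    A ↦ B
    B ↦ ABD
    C ↦ D
    D ↦ DC  (constrained at step 1)

A->B, B->ABD, C->D, D->DC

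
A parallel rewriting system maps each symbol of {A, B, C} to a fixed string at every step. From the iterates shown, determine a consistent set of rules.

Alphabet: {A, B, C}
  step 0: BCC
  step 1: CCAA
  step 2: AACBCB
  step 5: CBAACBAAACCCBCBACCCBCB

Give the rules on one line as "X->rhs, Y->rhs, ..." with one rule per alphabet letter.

  step 1 ⇒ step 2: CCAA ⇒ A·A·CB·CB
    A ↦ CB
    C ↦ A
  step 0 ⇒ step 1: BCC ⇒ CC·A·A
    B ↦ CC

A->CB, B->CC, C->A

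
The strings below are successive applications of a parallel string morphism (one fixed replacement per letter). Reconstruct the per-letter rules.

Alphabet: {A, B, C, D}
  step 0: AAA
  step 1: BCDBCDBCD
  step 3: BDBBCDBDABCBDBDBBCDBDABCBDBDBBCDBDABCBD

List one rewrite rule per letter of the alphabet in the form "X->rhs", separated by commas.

A->BCD, B->BD, C->ABC, D->B

  step 0 ⇒ step 1: AAA ⇒ BCD·BCD·BCD
    A ↦ BCD
    B ↦ BD  (constrained at step 1)
    C ↦ ABC  (constrained at step 1)
    D ↦ B  (constrained at step 1)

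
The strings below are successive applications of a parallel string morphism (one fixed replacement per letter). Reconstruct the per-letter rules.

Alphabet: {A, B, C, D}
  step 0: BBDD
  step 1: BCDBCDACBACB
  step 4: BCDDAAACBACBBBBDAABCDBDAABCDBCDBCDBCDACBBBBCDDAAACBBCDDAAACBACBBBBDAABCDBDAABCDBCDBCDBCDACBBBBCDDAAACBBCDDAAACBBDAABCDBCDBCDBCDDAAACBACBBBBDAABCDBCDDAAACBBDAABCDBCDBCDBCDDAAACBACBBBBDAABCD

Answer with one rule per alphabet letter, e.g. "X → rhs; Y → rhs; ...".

A->B, B->BCD, C->DAA, D->ACB

  step 0 ⇒ step 1: BBDD ⇒ BCD·BCD·ACB·ACB
    B ↦ BCD
    D ↦ ACB
    A ↦ B  (constrained at step 1)
    C ↦ DAA  (constrained at step 1)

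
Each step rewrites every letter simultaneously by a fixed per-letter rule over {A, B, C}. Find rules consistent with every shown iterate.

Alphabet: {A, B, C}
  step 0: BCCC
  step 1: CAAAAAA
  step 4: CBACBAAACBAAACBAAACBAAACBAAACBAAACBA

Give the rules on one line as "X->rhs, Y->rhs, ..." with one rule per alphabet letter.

  step 0 ⇒ step 1: BCCC ⇒ C·AA·AA·AA
    B ↦ C
    C ↦ AA
    A ↦ BA  (constrained at step 1)

A->BA, B->C, C->AA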